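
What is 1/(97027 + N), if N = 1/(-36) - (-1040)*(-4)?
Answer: 36/3343211 ≈ 1.0768e-5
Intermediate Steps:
N = -149761/36 (N = -1/36 - 130*32 = -1/36 - 4160 = -149761/36 ≈ -4160.0)
1/(97027 + N) = 1/(97027 - 149761/36) = 1/(3343211/36) = 36/3343211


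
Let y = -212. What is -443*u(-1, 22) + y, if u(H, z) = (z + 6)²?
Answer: -347524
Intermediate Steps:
u(H, z) = (6 + z)²
-443*u(-1, 22) + y = -443*(6 + 22)² - 212 = -443*28² - 212 = -443*784 - 212 = -347312 - 212 = -347524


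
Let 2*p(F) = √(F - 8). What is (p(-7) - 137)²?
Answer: (274 - I*√15)²/4 ≈ 18765.0 - 530.6*I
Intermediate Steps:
p(F) = √(-8 + F)/2 (p(F) = √(F - 8)/2 = √(-8 + F)/2)
(p(-7) - 137)² = (√(-8 - 7)/2 - 137)² = (√(-15)/2 - 137)² = ((I*√15)/2 - 137)² = (I*√15/2 - 137)² = (-137 + I*√15/2)²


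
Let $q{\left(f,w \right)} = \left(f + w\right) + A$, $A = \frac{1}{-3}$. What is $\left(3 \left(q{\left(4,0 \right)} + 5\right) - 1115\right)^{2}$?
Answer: $1185921$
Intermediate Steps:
$A = - \frac{1}{3} \approx -0.33333$
$q{\left(f,w \right)} = - \frac{1}{3} + f + w$ ($q{\left(f,w \right)} = \left(f + w\right) - \frac{1}{3} = - \frac{1}{3} + f + w$)
$\left(3 \left(q{\left(4,0 \right)} + 5\right) - 1115\right)^{2} = \left(3 \left(\left(- \frac{1}{3} + 4 + 0\right) + 5\right) - 1115\right)^{2} = \left(3 \left(\frac{11}{3} + 5\right) - 1115\right)^{2} = \left(3 \cdot \frac{26}{3} - 1115\right)^{2} = \left(26 - 1115\right)^{2} = \left(-1089\right)^{2} = 1185921$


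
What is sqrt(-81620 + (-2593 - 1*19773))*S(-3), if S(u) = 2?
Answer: 6*I*sqrt(11554) ≈ 644.94*I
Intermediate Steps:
sqrt(-81620 + (-2593 - 1*19773))*S(-3) = sqrt(-81620 + (-2593 - 1*19773))*2 = sqrt(-81620 + (-2593 - 19773))*2 = sqrt(-81620 - 22366)*2 = sqrt(-103986)*2 = (3*I*sqrt(11554))*2 = 6*I*sqrt(11554)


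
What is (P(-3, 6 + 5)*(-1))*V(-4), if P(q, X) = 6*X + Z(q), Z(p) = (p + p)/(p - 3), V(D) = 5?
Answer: -335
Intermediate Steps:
Z(p) = 2*p/(-3 + p) (Z(p) = (2*p)/(-3 + p) = 2*p/(-3 + p))
P(q, X) = 6*X + 2*q/(-3 + q)
(P(-3, 6 + 5)*(-1))*V(-4) = ((2*(-3 + 3*(6 + 5)*(-3 - 3))/(-3 - 3))*(-1))*5 = ((2*(-3 + 3*11*(-6))/(-6))*(-1))*5 = ((2*(-⅙)*(-3 - 198))*(-1))*5 = ((2*(-⅙)*(-201))*(-1))*5 = (67*(-1))*5 = -67*5 = -335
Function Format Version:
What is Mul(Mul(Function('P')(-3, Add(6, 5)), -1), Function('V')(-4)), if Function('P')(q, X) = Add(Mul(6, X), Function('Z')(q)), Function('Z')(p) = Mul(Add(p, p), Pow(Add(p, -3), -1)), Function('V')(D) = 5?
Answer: -335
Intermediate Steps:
Function('Z')(p) = Mul(2, p, Pow(Add(-3, p), -1)) (Function('Z')(p) = Mul(Mul(2, p), Pow(Add(-3, p), -1)) = Mul(2, p, Pow(Add(-3, p), -1)))
Function('P')(q, X) = Add(Mul(6, X), Mul(2, q, Pow(Add(-3, q), -1)))
Mul(Mul(Function('P')(-3, Add(6, 5)), -1), Function('V')(-4)) = Mul(Mul(Mul(2, Pow(Add(-3, -3), -1), Add(-3, Mul(3, Add(6, 5), Add(-3, -3)))), -1), 5) = Mul(Mul(Mul(2, Pow(-6, -1), Add(-3, Mul(3, 11, -6))), -1), 5) = Mul(Mul(Mul(2, Rational(-1, 6), Add(-3, -198)), -1), 5) = Mul(Mul(Mul(2, Rational(-1, 6), -201), -1), 5) = Mul(Mul(67, -1), 5) = Mul(-67, 5) = -335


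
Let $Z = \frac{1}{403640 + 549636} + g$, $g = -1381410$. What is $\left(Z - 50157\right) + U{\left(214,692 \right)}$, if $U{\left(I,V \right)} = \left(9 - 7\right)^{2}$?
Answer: $- \frac{1364674650387}{953276} \approx -1.4316 \cdot 10^{6}$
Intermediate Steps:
$Z = - \frac{1316864999159}{953276}$ ($Z = \frac{1}{403640 + 549636} - 1381410 = \frac{1}{953276} - 1381410 = - \frac{1316864999159}{953276} \approx -1.3814 \cdot 10^{6}$)
$U{\left(I,V \right)} = 4$ ($U{\left(I,V \right)} = 2^{2} = 4$)
$\left(Z - 50157\right) + U{\left(214,692 \right)} = \left(- \frac{1316864999159}{953276} - 50157\right) + 4 = - \frac{1364678463491}{953276} + 4 = - \frac{1364674650387}{953276}$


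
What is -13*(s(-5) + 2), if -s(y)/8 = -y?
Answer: 494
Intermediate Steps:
s(y) = 8*y (s(y) = -(-8)*y = 8*y)
-13*(s(-5) + 2) = -13*(8*(-5) + 2) = -13*(-40 + 2) = -13*(-38) = 494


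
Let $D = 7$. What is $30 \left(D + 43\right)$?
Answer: $1500$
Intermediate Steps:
$30 \left(D + 43\right) = 30 \left(7 + 43\right) = 30 \cdot 50 = 1500$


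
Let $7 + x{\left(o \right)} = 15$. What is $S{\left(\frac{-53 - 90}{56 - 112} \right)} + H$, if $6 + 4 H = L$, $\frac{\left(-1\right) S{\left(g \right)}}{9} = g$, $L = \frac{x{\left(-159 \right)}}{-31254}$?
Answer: $- \frac{21424673}{875112} \approx -24.482$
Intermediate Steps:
$x{\left(o \right)} = 8$ ($x{\left(o \right)} = -7 + 15 = 8$)
$L = - \frac{4}{15627}$ ($L = \frac{8}{-31254} = 8 \left(- \frac{1}{31254}\right) = - \frac{4}{15627} \approx -0.00025597$)
$S{\left(g \right)} = - 9 g$
$H = - \frac{46883}{31254}$ ($H = - \frac{3}{2} + \frac{1}{4} \left(- \frac{4}{15627}\right) = - \frac{3}{2} - \frac{1}{15627} = - \frac{46883}{31254} \approx -1.5001$)
$S{\left(\frac{-53 - 90}{56 - 112} \right)} + H = - 9 \frac{-53 - 90}{56 - 112} - \frac{46883}{31254} = - 9 \left(- \frac{143}{-56}\right) - \frac{46883}{31254} = - 9 \left(\left(-143\right) \left(- \frac{1}{56}\right)\right) - \frac{46883}{31254} = \left(-9\right) \frac{143}{56} - \frac{46883}{31254} = - \frac{1287}{56} - \frac{46883}{31254} = - \frac{21424673}{875112}$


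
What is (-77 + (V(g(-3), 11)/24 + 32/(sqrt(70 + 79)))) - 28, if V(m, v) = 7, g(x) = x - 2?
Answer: -2513/24 + 32*sqrt(149)/149 ≈ -102.09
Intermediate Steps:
g(x) = -2 + x
(-77 + (V(g(-3), 11)/24 + 32/(sqrt(70 + 79)))) - 28 = (-77 + (7/24 + 32/(sqrt(70 + 79)))) - 28 = (-77 + (7*(1/24) + 32/(sqrt(149)))) - 28 = (-77 + (7/24 + 32*(sqrt(149)/149))) - 28 = (-77 + (7/24 + 32*sqrt(149)/149)) - 28 = (-1841/24 + 32*sqrt(149)/149) - 28 = -2513/24 + 32*sqrt(149)/149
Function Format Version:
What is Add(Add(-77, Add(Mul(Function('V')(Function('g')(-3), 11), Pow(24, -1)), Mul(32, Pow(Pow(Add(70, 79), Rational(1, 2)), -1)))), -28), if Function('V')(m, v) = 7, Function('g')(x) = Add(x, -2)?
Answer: Add(Rational(-2513, 24), Mul(Rational(32, 149), Pow(149, Rational(1, 2)))) ≈ -102.09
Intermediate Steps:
Function('g')(x) = Add(-2, x)
Add(Add(-77, Add(Mul(Function('V')(Function('g')(-3), 11), Pow(24, -1)), Mul(32, Pow(Pow(Add(70, 79), Rational(1, 2)), -1)))), -28) = Add(Add(-77, Add(Mul(7, Pow(24, -1)), Mul(32, Pow(Pow(Add(70, 79), Rational(1, 2)), -1)))), -28) = Add(Add(-77, Add(Mul(7, Rational(1, 24)), Mul(32, Pow(Pow(149, Rational(1, 2)), -1)))), -28) = Add(Add(-77, Add(Rational(7, 24), Mul(32, Mul(Rational(1, 149), Pow(149, Rational(1, 2)))))), -28) = Add(Add(-77, Add(Rational(7, 24), Mul(Rational(32, 149), Pow(149, Rational(1, 2))))), -28) = Add(Add(Rational(-1841, 24), Mul(Rational(32, 149), Pow(149, Rational(1, 2)))), -28) = Add(Rational(-2513, 24), Mul(Rational(32, 149), Pow(149, Rational(1, 2))))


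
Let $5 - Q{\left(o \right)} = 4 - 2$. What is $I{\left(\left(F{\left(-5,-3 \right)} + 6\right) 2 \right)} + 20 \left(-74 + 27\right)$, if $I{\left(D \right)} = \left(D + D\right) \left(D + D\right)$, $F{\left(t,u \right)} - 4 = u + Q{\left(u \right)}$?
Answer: $660$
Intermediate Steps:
$Q{\left(o \right)} = 3$ ($Q{\left(o \right)} = 5 - \left(4 - 2\right) = 5 - 2 = 3$)
$F{\left(t,u \right)} = 7 + u$ ($F{\left(t,u \right)} = 4 + \left(u + 3\right) = 4 + \left(3 + u\right) = 7 + u$)
$I{\left(D \right)} = 4 D^{2}$ ($I{\left(D \right)} = 2 D 2 D = 4 D^{2}$)
$I{\left(\left(F{\left(-5,-3 \right)} + 6\right) 2 \right)} + 20 \left(-74 + 27\right) = 4 \left(\left(\left(7 - 3\right) + 6\right) 2\right)^{2} + 20 \left(-74 + 27\right) = 4 \left(\left(4 + 6\right) 2\right)^{2} + 20 \left(-47\right) = 4 \left(10 \cdot 2\right)^{2} - 940 = 4 \cdot 20^{2} - 940 = 4 \cdot 400 - 940 = 1600 - 940 = 660$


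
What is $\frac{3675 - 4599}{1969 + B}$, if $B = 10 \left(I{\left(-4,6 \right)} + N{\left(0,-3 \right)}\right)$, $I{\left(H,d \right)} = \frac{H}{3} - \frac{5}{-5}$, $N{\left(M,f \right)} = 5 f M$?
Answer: $- \frac{2772}{5897} \approx -0.47007$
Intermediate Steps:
$N{\left(M,f \right)} = 5 M f$
$I{\left(H,d \right)} = 1 + \frac{H}{3}$ ($I{\left(H,d \right)} = H \frac{1}{3} - -1 = \frac{H}{3} + 1 = 1 + \frac{H}{3}$)
$B = - \frac{10}{3}$ ($B = 10 \left(\left(1 + \frac{1}{3} \left(-4\right)\right) + 5 \cdot 0 \left(-3\right)\right) = 10 \left(\left(1 - \frac{4}{3}\right) + 0\right) = 10 \left(- \frac{1}{3} + 0\right) = 10 \left(- \frac{1}{3}\right) = - \frac{10}{3} \approx -3.3333$)
$\frac{3675 - 4599}{1969 + B} = \frac{3675 - 4599}{1969 - \frac{10}{3}} = - \frac{924}{\frac{5897}{3}} = \left(-924\right) \frac{3}{5897} = - \frac{2772}{5897}$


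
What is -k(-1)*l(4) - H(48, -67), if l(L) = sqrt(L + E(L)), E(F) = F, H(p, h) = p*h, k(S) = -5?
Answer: 3216 + 10*sqrt(2) ≈ 3230.1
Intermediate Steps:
H(p, h) = h*p
l(L) = sqrt(2)*sqrt(L) (l(L) = sqrt(L + L) = sqrt(2*L) = sqrt(2)*sqrt(L))
-k(-1)*l(4) - H(48, -67) = -(-5)*sqrt(2)*sqrt(4) - (-67)*48 = -(-5)*sqrt(2)*2 - 1*(-3216) = -(-5)*2*sqrt(2) + 3216 = -(-10)*sqrt(2) + 3216 = 10*sqrt(2) + 3216 = 3216 + 10*sqrt(2)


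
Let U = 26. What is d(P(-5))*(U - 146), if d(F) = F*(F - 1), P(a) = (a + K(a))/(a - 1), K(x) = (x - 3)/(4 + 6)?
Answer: 58/15 ≈ 3.8667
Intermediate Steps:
K(x) = -3/10 + x/10 (K(x) = (-3 + x)/10 = (-3 + x)*(1/10) = -3/10 + x/10)
P(a) = (-3/10 + 11*a/10)/(-1 + a) (P(a) = (a + (-3/10 + a/10))/(a - 1) = (-3/10 + 11*a/10)/(-1 + a))
d(F) = F*(-1 + F)
d(P(-5))*(U - 146) = (((-3 + 11*(-5))/(10*(-1 - 5)))*(-1 + (-3 + 11*(-5))/(10*(-1 - 5))))*(26 - 146) = (((1/10)*(-3 - 55)/(-6))*(-1 + (1/10)*(-3 - 55)/(-6)))*(-120) = (((1/10)*(-1/6)*(-58))*(-1 + (1/10)*(-1/6)*(-58)))*(-120) = (29*(-1 + 29/30)/30)*(-120) = ((29/30)*(-1/30))*(-120) = -29/900*(-120) = 58/15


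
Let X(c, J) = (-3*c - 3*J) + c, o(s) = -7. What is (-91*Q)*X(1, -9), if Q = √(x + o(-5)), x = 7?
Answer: 0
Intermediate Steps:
Q = 0 (Q = √(7 - 7) = √0 = 0)
X(c, J) = -3*J - 2*c (X(c, J) = (-3*J - 3*c) + c = -3*J - 2*c)
(-91*Q)*X(1, -9) = (-91*0)*(-3*(-9) - 2*1) = 0*(27 - 2) = 0*25 = 0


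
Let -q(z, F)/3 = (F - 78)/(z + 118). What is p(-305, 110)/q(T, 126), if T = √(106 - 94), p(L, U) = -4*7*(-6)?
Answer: -413/3 - 7*√3/3 ≈ -141.71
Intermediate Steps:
p(L, U) = 168 (p(L, U) = -28*(-6) = 168)
T = 2*√3 (T = √12 = 2*√3 ≈ 3.4641)
q(z, F) = -3*(-78 + F)/(118 + z) (q(z, F) = -3*(F - 78)/(z + 118) = -3*(-78 + F)/(118 + z))
p(-305, 110)/q(T, 126) = 168/((3*(78 - 1*126)/(118 + 2*√3))) = 168/((3*(78 - 126)/(118 + 2*√3))) = 168/((3*(-48)/(118 + 2*√3))) = 168/((-144/(118 + 2*√3))) = 168*(-59/72 - √3/72) = -413/3 - 7*√3/3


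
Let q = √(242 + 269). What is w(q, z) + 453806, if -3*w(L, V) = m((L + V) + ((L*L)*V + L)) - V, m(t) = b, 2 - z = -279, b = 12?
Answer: 1361687/3 ≈ 4.5390e+5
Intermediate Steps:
z = 281 (z = 2 - 1*(-279) = 2 + 279 = 281)
m(t) = 12
q = √511 ≈ 22.605
w(L, V) = -4 + V/3 (w(L, V) = -(12 - V)/3 = -4 + V/3)
w(q, z) + 453806 = (-4 + (⅓)*281) + 453806 = (-4 + 281/3) + 453806 = 269/3 + 453806 = 1361687/3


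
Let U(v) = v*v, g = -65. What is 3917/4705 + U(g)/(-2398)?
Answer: -10485659/11282590 ≈ -0.92937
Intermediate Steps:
U(v) = v²
3917/4705 + U(g)/(-2398) = 3917/4705 + (-65)²/(-2398) = 3917*(1/4705) + 4225*(-1/2398) = 3917/4705 - 4225/2398 = -10485659/11282590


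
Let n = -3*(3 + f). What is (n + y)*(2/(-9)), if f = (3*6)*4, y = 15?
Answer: 140/3 ≈ 46.667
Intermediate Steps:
f = 72 (f = 18*4 = 72)
n = -225 (n = -3*(3 + 72) = -3*75 = -225)
(n + y)*(2/(-9)) = (-225 + 15)*(2/(-9)) = -420*(-1)/9 = -210*(-2/9) = 140/3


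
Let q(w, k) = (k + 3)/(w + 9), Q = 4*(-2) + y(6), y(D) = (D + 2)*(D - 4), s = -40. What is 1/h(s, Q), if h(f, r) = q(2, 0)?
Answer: 11/3 ≈ 3.6667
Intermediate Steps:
y(D) = (-4 + D)*(2 + D) (y(D) = (2 + D)*(-4 + D) = (-4 + D)*(2 + D))
Q = 8 (Q = 4*(-2) + (-8 + 6² - 2*6) = -8 + (-8 + 36 - 12) = -8 + 16 = 8)
q(w, k) = (3 + k)/(9 + w)
h(f, r) = 3/11 (h(f, r) = (3 + 0)/(9 + 2) = 3/11)
1/h(s, Q) = 1/(3/11) = 11/3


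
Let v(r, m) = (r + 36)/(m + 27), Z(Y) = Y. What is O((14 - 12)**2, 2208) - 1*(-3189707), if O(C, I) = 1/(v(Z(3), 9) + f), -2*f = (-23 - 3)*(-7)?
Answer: 3441693841/1079 ≈ 3.1897e+6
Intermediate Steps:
v(r, m) = (36 + r)/(27 + m)
f = -91 (f = -(-23 - 3)*(-7)/2 = -(-13)*(-7) = -1/2*182 = -91)
O(C, I) = -12/1079 (O(C, I) = 1/((36 + 3)/(27 + 9) - 91) = 1/(39/36 - 91) = 1/((1/36)*39 - 91) = 1/(13/12 - 91) = 1/(-1079/12) = -12/1079)
O((14 - 12)**2, 2208) - 1*(-3189707) = -12/1079 - 1*(-3189707) = -12/1079 + 3189707 = 3441693841/1079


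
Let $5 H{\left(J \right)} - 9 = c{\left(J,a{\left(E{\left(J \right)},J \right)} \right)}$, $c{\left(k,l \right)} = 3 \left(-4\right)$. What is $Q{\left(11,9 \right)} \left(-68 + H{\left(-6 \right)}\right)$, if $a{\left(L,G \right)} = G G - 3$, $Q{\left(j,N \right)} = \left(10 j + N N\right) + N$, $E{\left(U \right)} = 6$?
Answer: $-13720$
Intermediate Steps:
$Q{\left(j,N \right)} = N + N^{2} + 10 j$ ($Q{\left(j,N \right)} = \left(10 j + N^{2}\right) + N = \left(N^{2} + 10 j\right) + N = N + N^{2} + 10 j$)
$a{\left(L,G \right)} = -3 + G^{2}$ ($a{\left(L,G \right)} = G^{2} - 3 = -3 + G^{2}$)
$c{\left(k,l \right)} = -12$
$H{\left(J \right)} = - \frac{3}{5}$ ($H{\left(J \right)} = \frac{9}{5} + \frac{1}{5} \left(-12\right) = \frac{9}{5} - \frac{12}{5} = - \frac{3}{5}$)
$Q{\left(11,9 \right)} \left(-68 + H{\left(-6 \right)}\right) = \left(9 + 9^{2} + 10 \cdot 11\right) \left(-68 - \frac{3}{5}\right) = \left(9 + 81 + 110\right) \left(- \frac{343}{5}\right) = 200 \left(- \frac{343}{5}\right) = -13720$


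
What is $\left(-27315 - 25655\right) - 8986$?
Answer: $-61956$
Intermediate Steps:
$\left(-27315 - 25655\right) - 8986 = -52970 - 8986 = -61956$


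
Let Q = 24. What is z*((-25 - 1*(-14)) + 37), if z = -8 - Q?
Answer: -832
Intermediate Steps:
z = -32 (z = -8 - 1*24 = -8 - 24 = -32)
z*((-25 - 1*(-14)) + 37) = -32*((-25 - 1*(-14)) + 37) = -32*((-25 + 14) + 37) = -32*(-11 + 37) = -32*26 = -832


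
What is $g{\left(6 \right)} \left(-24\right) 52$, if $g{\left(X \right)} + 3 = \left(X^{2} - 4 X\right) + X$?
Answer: $-18720$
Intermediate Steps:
$g{\left(X \right)} = -3 + X^{2} - 3 X$ ($g{\left(X \right)} = -3 + \left(\left(X^{2} - 4 X\right) + X\right) = -3 + \left(X^{2} - 3 X\right) = -3 + X^{2} - 3 X$)
$g{\left(6 \right)} \left(-24\right) 52 = \left(-3 + 6^{2} - 18\right) \left(-24\right) 52 = \left(-3 + 36 - 18\right) \left(-24\right) 52 = 15 \left(-24\right) 52 = \left(-360\right) 52 = -18720$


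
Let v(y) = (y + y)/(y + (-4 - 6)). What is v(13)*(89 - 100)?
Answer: -286/3 ≈ -95.333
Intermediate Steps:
v(y) = 2*y/(-10 + y) (v(y) = (2*y)/(y - 10) = (2*y)/(-10 + y) = 2*y/(-10 + y))
v(13)*(89 - 100) = (2*13/(-10 + 13))*(89 - 100) = (2*13/3)*(-11) = (2*13*(⅓))*(-11) = (26/3)*(-11) = -286/3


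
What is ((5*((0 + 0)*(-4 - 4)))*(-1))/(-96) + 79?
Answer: 79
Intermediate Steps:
((5*((0 + 0)*(-4 - 4)))*(-1))/(-96) + 79 = -5*(0*(-8))*(-1)/96 + 79 = -5*0*(-1)/96 + 79 = -0*(-1) + 79 = -1/96*0 + 79 = 0 + 79 = 79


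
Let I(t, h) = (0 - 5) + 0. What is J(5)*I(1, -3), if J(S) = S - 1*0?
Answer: -25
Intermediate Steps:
I(t, h) = -5 (I(t, h) = -5 + 0 = -5)
J(S) = S (J(S) = S + 0 = S)
J(5)*I(1, -3) = 5*(-5) = -25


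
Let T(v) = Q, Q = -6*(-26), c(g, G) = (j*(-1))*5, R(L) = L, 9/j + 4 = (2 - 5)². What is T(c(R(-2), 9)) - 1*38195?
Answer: -38039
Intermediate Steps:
j = 9/5 (j = 9/(-4 + (2 - 5)²) = 9/(-4 + (-3)²) = 9/(-4 + 9) = 9/5 ≈ 1.8000)
c(g, G) = -9 (c(g, G) = ((9/5)*(-1))*5 = -9/5*5 = -9)
Q = 156
T(v) = 156
T(c(R(-2), 9)) - 1*38195 = 156 - 1*38195 = 156 - 38195 = -38039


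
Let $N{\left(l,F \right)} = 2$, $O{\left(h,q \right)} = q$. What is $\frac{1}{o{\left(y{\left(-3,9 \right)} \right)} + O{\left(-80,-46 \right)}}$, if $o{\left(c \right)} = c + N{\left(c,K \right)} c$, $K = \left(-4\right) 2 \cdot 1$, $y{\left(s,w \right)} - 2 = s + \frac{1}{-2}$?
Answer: $- \frac{2}{101} \approx -0.019802$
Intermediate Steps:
$y{\left(s,w \right)} = \frac{3}{2} + s$ ($y{\left(s,w \right)} = 2 + \left(s + \frac{1}{-2}\right) = 2 + \left(s - \frac{1}{2}\right) = 2 + \left(- \frac{1}{2} + s\right) = \frac{3}{2} + s$)
$K = -8$ ($K = \left(-8\right) 1 = -8$)
$o{\left(c \right)} = 3 c$ ($o{\left(c \right)} = c + 2 c = 3 c$)
$\frac{1}{o{\left(y{\left(-3,9 \right)} \right)} + O{\left(-80,-46 \right)}} = \frac{1}{3 \left(\frac{3}{2} - 3\right) - 46} = \frac{1}{3 \left(- \frac{3}{2}\right) - 46} = \frac{1}{- \frac{9}{2} - 46} = \frac{1}{- \frac{101}{2}} = - \frac{2}{101}$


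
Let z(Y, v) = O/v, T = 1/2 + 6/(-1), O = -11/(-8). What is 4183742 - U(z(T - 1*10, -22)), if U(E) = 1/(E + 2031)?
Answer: 135950696274/32495 ≈ 4.1837e+6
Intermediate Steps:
O = 11/8 (O = -11*(-⅛) = 11/8 ≈ 1.3750)
T = -11/2 (T = 1*(½) + 6*(-1) = ½ - 6 = -11/2 ≈ -5.5000)
z(Y, v) = 11/(8*v)
U(E) = 1/(2031 + E)
4183742 - U(z(T - 1*10, -22)) = 4183742 - 1/(2031 + (11/8)/(-22)) = 4183742 - 1/(2031 + (11/8)*(-1/22)) = 4183742 - 1/(2031 - 1/16) = 4183742 - 1/32495/16 = 4183742 - 1*16/32495 = 4183742 - 16/32495 = 135950696274/32495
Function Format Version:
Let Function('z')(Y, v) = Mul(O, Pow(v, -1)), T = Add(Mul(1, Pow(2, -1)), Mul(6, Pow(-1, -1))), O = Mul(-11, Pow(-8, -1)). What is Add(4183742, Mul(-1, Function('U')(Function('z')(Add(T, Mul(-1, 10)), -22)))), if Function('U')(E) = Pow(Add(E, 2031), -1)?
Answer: Rational(135950696274, 32495) ≈ 4.1837e+6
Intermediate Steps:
O = Rational(11, 8) (O = Mul(-11, Rational(-1, 8)) = Rational(11, 8) ≈ 1.3750)
T = Rational(-11, 2) (T = Add(Mul(1, Rational(1, 2)), Mul(6, -1)) = Add(Rational(1, 2), -6) = Rational(-11, 2) ≈ -5.5000)
Function('z')(Y, v) = Mul(Rational(11, 8), Pow(v, -1))
Function('U')(E) = Pow(Add(2031, E), -1)
Add(4183742, Mul(-1, Function('U')(Function('z')(Add(T, Mul(-1, 10)), -22)))) = Add(4183742, Mul(-1, Pow(Add(2031, Mul(Rational(11, 8), Pow(-22, -1))), -1))) = Add(4183742, Mul(-1, Pow(Add(2031, Mul(Rational(11, 8), Rational(-1, 22))), -1))) = Add(4183742, Mul(-1, Pow(Add(2031, Rational(-1, 16)), -1))) = Add(4183742, Mul(-1, Pow(Rational(32495, 16), -1))) = Add(4183742, Mul(-1, Rational(16, 32495))) = Add(4183742, Rational(-16, 32495)) = Rational(135950696274, 32495)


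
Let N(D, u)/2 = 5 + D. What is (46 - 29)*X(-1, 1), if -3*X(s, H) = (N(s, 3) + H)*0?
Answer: 0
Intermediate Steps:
N(D, u) = 10 + 2*D (N(D, u) = 2*(5 + D) = 10 + 2*D)
X(s, H) = 0 (X(s, H) = -((10 + 2*s) + H)*0/3 = -(10 + H + 2*s)*0/3 = -⅓*0 = 0)
(46 - 29)*X(-1, 1) = (46 - 29)*0 = 17*0 = 0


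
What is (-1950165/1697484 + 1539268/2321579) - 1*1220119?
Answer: -1602766529249629969/1313614402412 ≈ -1.2201e+6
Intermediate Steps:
(-1950165/1697484 + 1539268/2321579) - 1*1220119 = (-1950165*1/1697484 + 1539268*(1/2321579)) - 1220119 = (-650055/565828 + 1539268/2321579) - 1220119 = -638193102941/1313614402412 - 1220119 = -1602766529249629969/1313614402412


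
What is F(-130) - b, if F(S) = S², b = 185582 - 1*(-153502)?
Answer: -322184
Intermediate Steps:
b = 339084 (b = 185582 + 153502 = 339084)
F(-130) - b = (-130)² - 1*339084 = 16900 - 339084 = -322184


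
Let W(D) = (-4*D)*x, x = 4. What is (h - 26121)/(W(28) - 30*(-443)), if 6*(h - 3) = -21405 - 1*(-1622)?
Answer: -176491/77052 ≈ -2.2905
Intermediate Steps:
W(D) = -16*D (W(D) = -4*D*4 = -16*D)
h = -19765/6 (h = 3 + (-21405 - 1*(-1622))/6 = 3 + (-21405 + 1622)/6 = 3 + (1/6)*(-19783) = 3 - 19783/6 = -19765/6 ≈ -3294.2)
(h - 26121)/(W(28) - 30*(-443)) = (-19765/6 - 26121)/(-16*28 - 30*(-443)) = -176491/(6*(-448 + 13290)) = -176491/6/12842 = -176491/6*1/12842 = -176491/77052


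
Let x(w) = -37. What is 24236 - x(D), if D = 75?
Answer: 24273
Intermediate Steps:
24236 - x(D) = 24236 - 1*(-37) = 24236 + 37 = 24273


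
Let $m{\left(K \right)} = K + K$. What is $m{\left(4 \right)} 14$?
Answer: $112$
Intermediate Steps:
$m{\left(K \right)} = 2 K$
$m{\left(4 \right)} 14 = 2 \cdot 4 \cdot 14 = 8 \cdot 14 = 112$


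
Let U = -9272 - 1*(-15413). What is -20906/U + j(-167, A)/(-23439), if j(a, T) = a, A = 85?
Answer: -54332243/15993211 ≈ -3.3972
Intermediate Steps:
U = 6141 (U = -9272 + 15413 = 6141)
-20906/U + j(-167, A)/(-23439) = -20906/6141 - 167/(-23439) = -20906*1/6141 - 167*(-1/23439) = -20906/6141 + 167/23439 = -54332243/15993211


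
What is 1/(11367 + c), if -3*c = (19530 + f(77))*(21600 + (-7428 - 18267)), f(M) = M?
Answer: 1/26774922 ≈ 3.7348e-8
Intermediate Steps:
c = 26763555 (c = -(19530 + 77)*(21600 + (-7428 - 18267))/3 = -19607*(21600 - 25695)/3 = -19607*(-4095)/3 = -1/3*(-80290665) = 26763555)
1/(11367 + c) = 1/(11367 + 26763555) = 1/26774922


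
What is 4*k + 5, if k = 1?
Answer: 9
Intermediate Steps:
4*k + 5 = 4*1 + 5 = 4 + 5 = 9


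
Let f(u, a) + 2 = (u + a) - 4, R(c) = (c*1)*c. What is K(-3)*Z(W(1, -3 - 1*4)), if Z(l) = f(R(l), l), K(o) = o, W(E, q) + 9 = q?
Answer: -702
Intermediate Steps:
W(E, q) = -9 + q
R(c) = c**2 (R(c) = c*c = c**2)
f(u, a) = -6 + a + u (f(u, a) = -2 + ((u + a) - 4) = -2 + ((a + u) - 4) = -2 + (-4 + a + u) = -6 + a + u)
Z(l) = -6 + l + l**2
K(-3)*Z(W(1, -3 - 1*4)) = -3*(-6 + (-9 + (-3 - 1*4)) + (-9 + (-3 - 1*4))**2) = -3*(-6 + (-9 + (-3 - 4)) + (-9 + (-3 - 4))**2) = -3*(-6 + (-9 - 7) + (-9 - 7)**2) = -3*(-6 - 16 + (-16)**2) = -3*(-6 - 16 + 256) = -3*234 = -702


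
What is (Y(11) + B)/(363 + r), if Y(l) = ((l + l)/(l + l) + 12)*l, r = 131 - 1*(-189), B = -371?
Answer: -228/683 ≈ -0.33382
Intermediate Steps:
r = 320 (r = 131 + 189 = 320)
Y(l) = 13*l (Y(l) = ((2*l)/((2*l)) + 12)*l = ((2*l)*(1/(2*l)) + 12)*l = (1 + 12)*l = 13*l)
(Y(11) + B)/(363 + r) = (13*11 - 371)/(363 + 320) = (143 - 371)/683 = -228*1/683 = -228/683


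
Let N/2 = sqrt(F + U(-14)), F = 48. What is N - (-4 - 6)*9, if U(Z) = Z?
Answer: 90 + 2*sqrt(34) ≈ 101.66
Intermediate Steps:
N = 2*sqrt(34) (N = 2*sqrt(48 - 14) = 2*sqrt(34) ≈ 11.662)
N - (-4 - 6)*9 = 2*sqrt(34) - (-4 - 6)*9 = 2*sqrt(34) - (-10)*9 = 2*sqrt(34) - 1*(-90) = 2*sqrt(34) + 90 = 90 + 2*sqrt(34)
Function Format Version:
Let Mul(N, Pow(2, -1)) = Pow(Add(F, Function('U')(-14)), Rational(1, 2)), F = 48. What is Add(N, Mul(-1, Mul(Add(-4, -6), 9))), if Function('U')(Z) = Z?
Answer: Add(90, Mul(2, Pow(34, Rational(1, 2)))) ≈ 101.66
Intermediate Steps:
N = Mul(2, Pow(34, Rational(1, 2))) (N = Mul(2, Pow(Add(48, -14), Rational(1, 2))) = Mul(2, Pow(34, Rational(1, 2))) ≈ 11.662)
Add(N, Mul(-1, Mul(Add(-4, -6), 9))) = Add(Mul(2, Pow(34, Rational(1, 2))), Mul(-1, Mul(Add(-4, -6), 9))) = Add(Mul(2, Pow(34, Rational(1, 2))), Mul(-1, Mul(-10, 9))) = Add(Mul(2, Pow(34, Rational(1, 2))), Mul(-1, -90)) = Add(Mul(2, Pow(34, Rational(1, 2))), 90) = Add(90, Mul(2, Pow(34, Rational(1, 2))))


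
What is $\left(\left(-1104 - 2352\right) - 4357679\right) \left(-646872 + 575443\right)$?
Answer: $311511511915$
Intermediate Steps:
$\left(\left(-1104 - 2352\right) - 4357679\right) \left(-646872 + 575443\right) = \left(\left(-1104 - 2352\right) - 4357679\right) \left(-71429\right) = \left(-3456 - 4357679\right) \left(-71429\right) = \left(-4361135\right) \left(-71429\right) = 311511511915$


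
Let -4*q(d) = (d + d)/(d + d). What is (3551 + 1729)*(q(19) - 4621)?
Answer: -24400200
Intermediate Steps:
q(d) = -¼ (q(d) = -(d + d)/(4*(d + d)) = -2*d/(4*(2*d)) = -2*d*1/(2*d)/4 = -¼*1 = -¼)
(3551 + 1729)*(q(19) - 4621) = (3551 + 1729)*(-¼ - 4621) = 5280*(-18485/4) = -24400200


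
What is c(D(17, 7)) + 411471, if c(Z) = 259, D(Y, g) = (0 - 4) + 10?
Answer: 411730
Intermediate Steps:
D(Y, g) = 6 (D(Y, g) = -4 + 10 = 6)
c(D(17, 7)) + 411471 = 259 + 411471 = 411730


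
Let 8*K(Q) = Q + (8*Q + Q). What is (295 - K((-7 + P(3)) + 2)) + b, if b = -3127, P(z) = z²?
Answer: -2837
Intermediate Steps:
K(Q) = 5*Q/4 (K(Q) = (Q + (8*Q + Q))/8 = (Q + 9*Q)/8 = (10*Q)/8 = 5*Q/4)
(295 - K((-7 + P(3)) + 2)) + b = (295 - 5*((-7 + 3²) + 2)/4) - 3127 = (295 - 5*((-7 + 9) + 2)/4) - 3127 = (295 - 5*(2 + 2)/4) - 3127 = (295 - 5*4/4) - 3127 = (295 - 1*5) - 3127 = (295 - 5) - 3127 = 290 - 3127 = -2837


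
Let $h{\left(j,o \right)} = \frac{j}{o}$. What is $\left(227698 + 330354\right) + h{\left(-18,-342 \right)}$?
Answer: $\frac{10602989}{19} \approx 5.5805 \cdot 10^{5}$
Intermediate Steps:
$\left(227698 + 330354\right) + h{\left(-18,-342 \right)} = \left(227698 + 330354\right) - \frac{18}{-342} = 558052 - - \frac{1}{19} = 558052 + \frac{1}{19} = \frac{10602989}{19}$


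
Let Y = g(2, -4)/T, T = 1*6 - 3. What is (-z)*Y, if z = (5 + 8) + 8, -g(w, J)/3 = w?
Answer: 42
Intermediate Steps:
g(w, J) = -3*w
T = 3 (T = 6 - 3 = 3)
Y = -2 (Y = -3*2/3 = -6*1/3 = -2)
z = 21 (z = 13 + 8 = 21)
(-z)*Y = -1*21*(-2) = -21*(-2) = 42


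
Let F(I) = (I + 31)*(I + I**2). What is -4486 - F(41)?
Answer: -128470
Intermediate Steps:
F(I) = (31 + I)*(I + I**2)
-4486 - F(41) = -4486 - 41*(31 + 41**2 + 32*41) = -4486 - 41*(31 + 1681 + 1312) = -4486 - 41*3024 = -4486 - 1*123984 = -4486 - 123984 = -128470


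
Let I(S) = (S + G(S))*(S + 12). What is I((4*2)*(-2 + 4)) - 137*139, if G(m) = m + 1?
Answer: -18119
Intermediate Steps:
G(m) = 1 + m
I(S) = (1 + 2*S)*(12 + S) (I(S) = (S + (1 + S))*(S + 12) = (1 + 2*S)*(12 + S))
I((4*2)*(-2 + 4)) - 137*139 = (12 + 2*((4*2)*(-2 + 4))**2 + 25*((4*2)*(-2 + 4))) - 137*139 = (12 + 2*(8*2)**2 + 25*(8*2)) - 19043 = (12 + 2*16**2 + 25*16) - 19043 = (12 + 2*256 + 400) - 19043 = (12 + 512 + 400) - 19043 = 924 - 19043 = -18119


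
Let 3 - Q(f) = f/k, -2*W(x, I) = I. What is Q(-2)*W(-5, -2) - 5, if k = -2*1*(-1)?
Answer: -1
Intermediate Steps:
k = 2 (k = -2*(-1) = 2)
W(x, I) = -I/2
Q(f) = 3 - f/2
Q(-2)*W(-5, -2) - 5 = (3 - 1/2*(-2))*(-1/2*(-2)) - 5 = (3 + 1)*1 - 5 = 4*1 - 5 = 4 - 5 = -1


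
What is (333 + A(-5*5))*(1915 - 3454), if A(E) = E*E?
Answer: -1474362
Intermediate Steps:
A(E) = E²
(333 + A(-5*5))*(1915 - 3454) = (333 + (-5*5)²)*(1915 - 3454) = (333 + (-25)²)*(-1539) = (333 + 625)*(-1539) = 958*(-1539) = -1474362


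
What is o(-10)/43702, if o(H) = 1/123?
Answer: 1/5375346 ≈ 1.8603e-7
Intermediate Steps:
o(H) = 1/123
o(-10)/43702 = (1/123)/43702 = (1/123)*(1/43702) = 1/5375346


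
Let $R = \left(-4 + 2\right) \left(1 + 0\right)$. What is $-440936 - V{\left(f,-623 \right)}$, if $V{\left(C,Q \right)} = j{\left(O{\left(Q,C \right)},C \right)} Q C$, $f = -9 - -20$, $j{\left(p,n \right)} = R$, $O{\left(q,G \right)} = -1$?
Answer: $-454642$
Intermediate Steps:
$R = -2$ ($R = \left(-2\right) 1 = -2$)
$j{\left(p,n \right)} = -2$
$f = 11$ ($f = -9 + 20 = 11$)
$V{\left(C,Q \right)} = - 2 C Q$ ($V{\left(C,Q \right)} = - 2 Q C = - 2 C Q$)
$-440936 - V{\left(f,-623 \right)} = -440936 - \left(-2\right) 11 \left(-623\right) = -440936 - 13706 = -454642$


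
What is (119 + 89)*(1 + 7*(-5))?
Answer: -7072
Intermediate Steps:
(119 + 89)*(1 + 7*(-5)) = 208*(1 - 35) = 208*(-34) = -7072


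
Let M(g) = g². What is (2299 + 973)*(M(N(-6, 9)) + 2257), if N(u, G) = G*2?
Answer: 8445032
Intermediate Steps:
N(u, G) = 2*G
(2299 + 973)*(M(N(-6, 9)) + 2257) = (2299 + 973)*((2*9)² + 2257) = 3272*(18² + 2257) = 3272*(324 + 2257) = 3272*2581 = 8445032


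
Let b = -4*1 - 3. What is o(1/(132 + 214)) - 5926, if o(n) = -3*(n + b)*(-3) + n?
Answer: -1036092/173 ≈ -5989.0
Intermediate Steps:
b = -7 (b = -4 - 3 = -7)
o(n) = -63 + 10*n (o(n) = -3*(n - 7)*(-3) + n = -3*(-7 + n)*(-3) + n = (21 - 3*n)*(-3) + n = (-63 + 9*n) + n = -63 + 10*n)
o(1/(132 + 214)) - 5926 = (-63 + 10/(132 + 214)) - 5926 = (-63 + 10/346) - 5926 = (-63 + 10*(1/346)) - 5926 = (-63 + 5/173) - 5926 = -10894/173 - 5926 = -1036092/173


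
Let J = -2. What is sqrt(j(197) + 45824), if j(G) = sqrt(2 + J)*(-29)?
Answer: 16*sqrt(179) ≈ 214.07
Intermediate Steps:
j(G) = 0 (j(G) = sqrt(2 - 2)*(-29) = sqrt(0)*(-29) = 0*(-29) = 0)
sqrt(j(197) + 45824) = sqrt(0 + 45824) = sqrt(45824) = 16*sqrt(179)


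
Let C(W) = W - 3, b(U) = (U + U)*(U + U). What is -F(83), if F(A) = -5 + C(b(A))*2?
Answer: -55101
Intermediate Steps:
b(U) = 4*U² (b(U) = (2*U)*(2*U) = 4*U²)
C(W) = -3 + W
F(A) = -11 + 8*A² (F(A) = -5 + (-3 + 4*A²)*2 = -5 + (-6 + 8*A²) = -11 + 8*A²)
-F(83) = -(-11 + 8*83²) = -(-11 + 8*6889) = -(-11 + 55112) = -1*55101 = -55101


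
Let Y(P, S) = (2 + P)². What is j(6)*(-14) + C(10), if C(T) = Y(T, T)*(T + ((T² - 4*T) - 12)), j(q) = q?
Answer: 8268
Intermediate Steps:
C(T) = (2 + T)²*(-12 + T² - 3*T) (C(T) = (2 + T)²*(T + ((T² - 4*T) - 12)) = (2 + T)²*(T + (-12 + T² - 4*T)) = (2 + T)²*(-12 + T² - 3*T))
j(6)*(-14) + C(10) = 6*(-14) + (2 + 10)²*(-12 + 10² - 3*10) = -84 + 12²*(-12 + 100 - 30) = -84 + 144*58 = -84 + 8352 = 8268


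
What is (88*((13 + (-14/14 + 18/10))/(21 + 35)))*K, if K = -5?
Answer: -759/7 ≈ -108.43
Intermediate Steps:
(88*((13 + (-14/14 + 18/10))/(21 + 35)))*K = (88*((13 + (-14/14 + 18/10))/(21 + 35)))*(-5) = (88*((13 + (-14*1/14 + 18*(⅒)))/56))*(-5) = (88*((13 + (-1 + 9/5))*(1/56)))*(-5) = (88*((13 + ⅘)*(1/56)))*(-5) = (88*((69/5)*(1/56)))*(-5) = (88*(69/280))*(-5) = (759/35)*(-5) = -759/7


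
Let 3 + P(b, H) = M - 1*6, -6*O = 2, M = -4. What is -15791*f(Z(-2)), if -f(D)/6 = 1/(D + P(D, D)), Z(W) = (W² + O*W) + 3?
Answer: -142119/8 ≈ -17765.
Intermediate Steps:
O = -⅓ (O = -⅙*2 = -⅓ ≈ -0.33333)
P(b, H) = -13 (P(b, H) = -3 + (-4 - 1*6) = -3 + (-4 - 6) = -3 - 10 = -13)
Z(W) = 3 + W² - W/3 (Z(W) = (W² - W/3) + 3 = 3 + W² - W/3)
f(D) = -6/(-13 + D) (f(D) = -6/(D - 13) = -6/(-13 + D))
-15791*f(Z(-2)) = -(-94746)/(-13 + (3 + (-2)² - ⅓*(-2))) = -(-94746)/(-13 + (3 + 4 + ⅔)) = -(-94746)/(-13 + 23/3) = -(-94746)/(-16/3) = -(-94746)*(-3)/16 = -15791*9/8 = -142119/8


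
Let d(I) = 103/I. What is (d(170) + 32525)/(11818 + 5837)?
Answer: 5529353/3001350 ≈ 1.8423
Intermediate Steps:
(d(170) + 32525)/(11818 + 5837) = (103/170 + 32525)/(11818 + 5837) = (103*(1/170) + 32525)/17655 = (103/170 + 32525)*(1/17655) = (5529353/170)*(1/17655) = 5529353/3001350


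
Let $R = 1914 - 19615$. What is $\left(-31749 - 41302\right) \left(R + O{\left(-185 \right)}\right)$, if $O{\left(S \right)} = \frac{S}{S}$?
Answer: $1293002700$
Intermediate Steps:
$O{\left(S \right)} = 1$
$R = -17701$
$\left(-31749 - 41302\right) \left(R + O{\left(-185 \right)}\right) = \left(-31749 - 41302\right) \left(-17701 + 1\right) = \left(-73051\right) \left(-17700\right) = 1293002700$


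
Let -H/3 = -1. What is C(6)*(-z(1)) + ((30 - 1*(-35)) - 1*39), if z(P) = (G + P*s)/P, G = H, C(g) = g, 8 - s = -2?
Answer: -52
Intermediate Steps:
s = 10 (s = 8 - 1*(-2) = 8 + 2 = 10)
H = 3 (H = -3*(-1) = 3)
G = 3
z(P) = (3 + 10*P)/P (z(P) = (3 + P*10)/P = (3 + 10*P)/P)
C(6)*(-z(1)) + ((30 - 1*(-35)) - 1*39) = 6*(-(10 + 3/1)) + ((30 - 1*(-35)) - 1*39) = 6*(-(10 + 3*1)) + ((30 + 35) - 39) = 6*(-(10 + 3)) + (65 - 39) = 6*(-1*13) + 26 = 6*(-13) + 26 = -78 + 26 = -52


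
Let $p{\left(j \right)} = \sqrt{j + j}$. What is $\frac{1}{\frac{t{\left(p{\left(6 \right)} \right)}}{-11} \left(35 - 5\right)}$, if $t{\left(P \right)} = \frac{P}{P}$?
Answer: $- \frac{11}{30} \approx -0.36667$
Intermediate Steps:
$p{\left(j \right)} = \sqrt{2} \sqrt{j}$ ($p{\left(j \right)} = \sqrt{2 j} = \sqrt{2} \sqrt{j}$)
$t{\left(P \right)} = 1$
$\frac{1}{\frac{t{\left(p{\left(6 \right)} \right)}}{-11} \left(35 - 5\right)} = \frac{1}{1 \frac{1}{-11} \left(35 - 5\right)} = \frac{1}{1 \left(- \frac{1}{11}\right) 30} = \frac{1}{\left(- \frac{1}{11}\right) 30} = \frac{1}{- \frac{30}{11}} = - \frac{11}{30}$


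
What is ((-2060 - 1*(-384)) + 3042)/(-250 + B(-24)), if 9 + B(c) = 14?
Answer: -1366/245 ≈ -5.5755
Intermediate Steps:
B(c) = 5 (B(c) = -9 + 14 = 5)
((-2060 - 1*(-384)) + 3042)/(-250 + B(-24)) = ((-2060 - 1*(-384)) + 3042)/(-250 + 5) = ((-2060 + 384) + 3042)/(-245) = (-1676 + 3042)*(-1/245) = 1366*(-1/245) = -1366/245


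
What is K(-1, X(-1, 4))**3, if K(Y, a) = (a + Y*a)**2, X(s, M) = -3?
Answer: 0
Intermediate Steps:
K(-1, X(-1, 4))**3 = ((-3)**2*(1 - 1)**2)**3 = (9*0**2)**3 = (9*0)**3 = 0**3 = 0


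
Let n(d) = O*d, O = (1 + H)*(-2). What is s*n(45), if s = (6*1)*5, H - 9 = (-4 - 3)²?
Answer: -159300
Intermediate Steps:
H = 58 (H = 9 + (-4 - 3)² = 9 + (-7)² = 9 + 49 = 58)
O = -118 (O = (1 + 58)*(-2) = 59*(-2) = -118)
n(d) = -118*d
s = 30 (s = 6*5 = 30)
s*n(45) = 30*(-118*45) = 30*(-5310) = -159300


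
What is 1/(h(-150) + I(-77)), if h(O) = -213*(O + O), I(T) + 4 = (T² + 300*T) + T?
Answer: 1/46648 ≈ 2.1437e-5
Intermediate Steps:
I(T) = -4 + T² + 301*T (I(T) = -4 + ((T² + 300*T) + T) = -4 + (T² + 301*T) = -4 + T² + 301*T)
h(O) = -426*O
1/(h(-150) + I(-77)) = 1/(-426*(-150) + (-4 + (-77)² + 301*(-77))) = 1/(63900 + (-4 + 5929 - 23177)) = 1/(63900 - 17252) = 1/46648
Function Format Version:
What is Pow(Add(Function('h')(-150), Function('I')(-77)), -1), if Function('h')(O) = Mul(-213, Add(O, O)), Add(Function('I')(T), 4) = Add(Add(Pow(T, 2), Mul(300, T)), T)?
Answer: Rational(1, 46648) ≈ 2.1437e-5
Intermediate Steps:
Function('I')(T) = Add(-4, Pow(T, 2), Mul(301, T)) (Function('I')(T) = Add(-4, Add(Add(Pow(T, 2), Mul(300, T)), T)) = Add(-4, Add(Pow(T, 2), Mul(301, T))) = Add(-4, Pow(T, 2), Mul(301, T)))
Function('h')(O) = Mul(-426, O) (Function('h')(O) = Mul(-213, Mul(2, O)) = Mul(-426, O))
Pow(Add(Function('h')(-150), Function('I')(-77)), -1) = Pow(Add(Mul(-426, -150), Add(-4, Pow(-77, 2), Mul(301, -77))), -1) = Pow(Add(63900, Add(-4, 5929, -23177)), -1) = Pow(Add(63900, -17252), -1) = Pow(46648, -1) = Rational(1, 46648)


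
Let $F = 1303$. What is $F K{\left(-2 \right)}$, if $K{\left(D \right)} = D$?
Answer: $-2606$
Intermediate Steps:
$F K{\left(-2 \right)} = 1303 \left(-2\right) = -2606$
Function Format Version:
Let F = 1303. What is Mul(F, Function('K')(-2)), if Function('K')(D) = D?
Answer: -2606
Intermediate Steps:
Mul(F, Function('K')(-2)) = Mul(1303, -2) = -2606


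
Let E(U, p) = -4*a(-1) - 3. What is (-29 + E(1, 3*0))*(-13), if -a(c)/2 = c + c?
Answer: 624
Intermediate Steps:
a(c) = -4*c (a(c) = -2*(c + c) = -4*c)
E(U, p) = -19 (E(U, p) = -(-16)*(-1) - 3 = -4*4 - 3 = -16 - 3 = -19)
(-29 + E(1, 3*0))*(-13) = (-29 - 19)*(-13) = -48*(-13) = 624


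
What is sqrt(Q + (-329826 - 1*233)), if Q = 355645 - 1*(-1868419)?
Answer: 3*sqrt(210445) ≈ 1376.2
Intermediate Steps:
Q = 2224064 (Q = 355645 + 1868419 = 2224064)
sqrt(Q + (-329826 - 1*233)) = sqrt(2224064 + (-329826 - 1*233)) = sqrt(2224064 + (-329826 - 233)) = sqrt(2224064 - 330059) = sqrt(1894005) = 3*sqrt(210445)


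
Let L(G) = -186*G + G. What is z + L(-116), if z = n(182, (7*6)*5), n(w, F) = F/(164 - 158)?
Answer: 21495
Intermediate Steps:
n(w, F) = F/6
z = 35 (z = ((7*6)*5)/6 = (42*5)/6 = (⅙)*210 = 35)
L(G) = -185*G
z + L(-116) = 35 - 185*(-116) = 35 + 21460 = 21495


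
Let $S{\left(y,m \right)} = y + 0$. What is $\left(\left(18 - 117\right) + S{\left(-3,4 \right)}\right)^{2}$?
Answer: $10404$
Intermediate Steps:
$S{\left(y,m \right)} = y$
$\left(\left(18 - 117\right) + S{\left(-3,4 \right)}\right)^{2} = \left(\left(18 - 117\right) - 3\right)^{2} = \left(-99 - 3\right)^{2} = \left(-102\right)^{2} = 10404$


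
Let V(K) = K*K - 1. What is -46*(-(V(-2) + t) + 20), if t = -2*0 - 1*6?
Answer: -1058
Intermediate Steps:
t = -6 (t = 0 - 6 = -6)
V(K) = -1 + K² (V(K) = K² - 1 = -1 + K²)
-46*(-(V(-2) + t) + 20) = -46*(-((-1 + (-2)²) - 6) + 20) = -46*(-((-1 + 4) - 6) + 20) = -46*(-(3 - 6) + 20) = -46*(-1*(-3) + 20) = -46*(3 + 20) = -46*23 = -1058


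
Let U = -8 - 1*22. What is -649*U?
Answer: 19470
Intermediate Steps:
U = -30 (U = -8 - 22 = -30)
-649*U = -649*(-30) = 19470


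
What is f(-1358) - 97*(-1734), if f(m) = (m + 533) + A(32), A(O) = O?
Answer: 167405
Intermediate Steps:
f(m) = 565 + m (f(m) = (m + 533) + 32 = (533 + m) + 32 = 565 + m)
f(-1358) - 97*(-1734) = (565 - 1358) - 97*(-1734) = -793 + 168198 = 167405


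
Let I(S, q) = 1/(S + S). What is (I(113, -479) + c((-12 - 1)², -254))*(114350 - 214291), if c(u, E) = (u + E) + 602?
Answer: -11677406263/226 ≈ -5.1670e+7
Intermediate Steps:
I(S, q) = 1/(2*S)
c(u, E) = 602 + E + u (c(u, E) = (E + u) + 602 = 602 + E + u)
(I(113, -479) + c((-12 - 1)², -254))*(114350 - 214291) = ((½)/113 + (602 - 254 + (-12 - 1)²))*(114350 - 214291) = ((½)*(1/113) + (602 - 254 + (-13)²))*(-99941) = (1/226 + (602 - 254 + 169))*(-99941) = (1/226 + 517)*(-99941) = (116843/226)*(-99941) = -11677406263/226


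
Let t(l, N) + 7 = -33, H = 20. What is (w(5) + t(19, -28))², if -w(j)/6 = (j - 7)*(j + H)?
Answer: 67600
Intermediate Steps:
t(l, N) = -40 (t(l, N) = -7 - 33 = -40)
w(j) = -6*(-7 + j)*(20 + j) (w(j) = -6*(j - 7)*(j + 20) = -6*(-7 + j)*(20 + j))
(w(5) + t(19, -28))² = ((840 - 78*5 - 6*5²) - 40)² = ((840 - 390 - 6*25) - 40)² = ((840 - 390 - 150) - 40)² = (300 - 40)² = 260² = 67600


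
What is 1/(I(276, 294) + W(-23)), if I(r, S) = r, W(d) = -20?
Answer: 1/256 ≈ 0.0039063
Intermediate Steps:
1/(I(276, 294) + W(-23)) = 1/(276 - 20) = 1/256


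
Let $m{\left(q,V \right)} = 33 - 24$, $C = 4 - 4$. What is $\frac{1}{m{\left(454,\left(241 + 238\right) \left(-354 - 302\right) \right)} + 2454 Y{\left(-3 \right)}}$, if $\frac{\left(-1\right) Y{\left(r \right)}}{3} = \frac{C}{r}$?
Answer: $\frac{1}{9} \approx 0.11111$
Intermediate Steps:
$C = 0$
$m{\left(q,V \right)} = 9$
$Y{\left(r \right)} = 0$ ($Y{\left(r \right)} = - 3 \frac{0}{r} = \left(-3\right) 0 = 0$)
$\frac{1}{m{\left(454,\left(241 + 238\right) \left(-354 - 302\right) \right)} + 2454 Y{\left(-3 \right)}} = \frac{1}{9 + 2454 \cdot 0} = \frac{1}{9 + 0} = \frac{1}{9}$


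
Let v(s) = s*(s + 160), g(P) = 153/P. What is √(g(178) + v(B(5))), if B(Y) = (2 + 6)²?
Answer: √454249058/178 ≈ 119.74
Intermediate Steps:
B(Y) = 64 (B(Y) = 8² = 64)
v(s) = s*(160 + s)
√(g(178) + v(B(5))) = √(153/178 + 64*(160 + 64)) = √(153*(1/178) + 64*224) = √(153/178 + 14336) = √(2551961/178) = √454249058/178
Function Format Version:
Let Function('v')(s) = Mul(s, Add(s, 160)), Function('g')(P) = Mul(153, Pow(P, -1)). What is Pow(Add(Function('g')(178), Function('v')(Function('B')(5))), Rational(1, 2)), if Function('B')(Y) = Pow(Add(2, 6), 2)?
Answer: Mul(Rational(1, 178), Pow(454249058, Rational(1, 2))) ≈ 119.74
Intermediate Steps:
Function('B')(Y) = 64 (Function('B')(Y) = Pow(8, 2) = 64)
Function('v')(s) = Mul(s, Add(160, s))
Pow(Add(Function('g')(178), Function('v')(Function('B')(5))), Rational(1, 2)) = Pow(Add(Mul(153, Pow(178, -1)), Mul(64, Add(160, 64))), Rational(1, 2)) = Pow(Add(Mul(153, Rational(1, 178)), Mul(64, 224)), Rational(1, 2)) = Pow(Add(Rational(153, 178), 14336), Rational(1, 2)) = Pow(Rational(2551961, 178), Rational(1, 2)) = Mul(Rational(1, 178), Pow(454249058, Rational(1, 2)))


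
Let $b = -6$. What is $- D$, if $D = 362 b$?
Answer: $2172$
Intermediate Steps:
$D = -2172$ ($D = 362 \left(-6\right) = -2172$)
$- D = \left(-1\right) \left(-2172\right) = 2172$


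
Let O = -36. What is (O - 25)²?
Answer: 3721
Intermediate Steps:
(O - 25)² = (-36 - 25)² = (-61)² = 3721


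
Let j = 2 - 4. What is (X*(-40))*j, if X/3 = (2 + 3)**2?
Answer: 6000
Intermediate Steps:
j = -2
X = 75 (X = 3*(2 + 3)**2 = 3*5**2 = 3*25 = 75)
(X*(-40))*j = (75*(-40))*(-2) = -3000*(-2) = 6000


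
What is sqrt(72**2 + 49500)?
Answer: 42*sqrt(31) ≈ 233.85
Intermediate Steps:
sqrt(72**2 + 49500) = sqrt(5184 + 49500) = sqrt(54684) = 42*sqrt(31)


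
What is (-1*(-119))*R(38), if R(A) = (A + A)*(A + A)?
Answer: 687344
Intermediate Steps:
R(A) = 4*A² (R(A) = (2*A)*(2*A) = 4*A²)
(-1*(-119))*R(38) = (-1*(-119))*(4*38²) = 119*(4*1444) = 119*5776 = 687344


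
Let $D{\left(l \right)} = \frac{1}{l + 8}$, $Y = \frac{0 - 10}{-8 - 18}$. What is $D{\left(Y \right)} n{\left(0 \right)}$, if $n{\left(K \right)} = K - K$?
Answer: $0$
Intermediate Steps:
$n{\left(K \right)} = 0$
$Y = \frac{5}{13}$ ($Y = - \frac{10}{-26} = \left(-10\right) \left(- \frac{1}{26}\right) = \frac{5}{13} \approx 0.38462$)
$D{\left(l \right)} = \frac{1}{8 + l}$
$D{\left(Y \right)} n{\left(0 \right)} = \frac{1}{8 + \frac{5}{13}} \cdot 0 = \frac{1}{\frac{109}{13}} \cdot 0 = \frac{13}{109} \cdot 0 = 0$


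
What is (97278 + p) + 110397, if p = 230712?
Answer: 438387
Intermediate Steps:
(97278 + p) + 110397 = (97278 + 230712) + 110397 = 327990 + 110397 = 438387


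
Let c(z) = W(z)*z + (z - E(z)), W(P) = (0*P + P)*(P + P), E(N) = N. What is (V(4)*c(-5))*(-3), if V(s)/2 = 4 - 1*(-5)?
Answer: 13500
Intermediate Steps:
V(s) = 18 (V(s) = 2*(4 - 1*(-5)) = 2*(4 + 5) = 2*9 = 18)
W(P) = 2*P² (W(P) = (0 + P)*(2*P) = P*(2*P) = 2*P²)
c(z) = 2*z³ (c(z) = (2*z²)*z + (z - z) = 2*z³ + 0 = 2*z³)
(V(4)*c(-5))*(-3) = (18*(2*(-5)³))*(-3) = (18*(2*(-125)))*(-3) = (18*(-250))*(-3) = -4500*(-3) = 13500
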